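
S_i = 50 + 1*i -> [50, 51, 52, 53, 54]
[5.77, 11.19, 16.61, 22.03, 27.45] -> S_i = 5.77 + 5.42*i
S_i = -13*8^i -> [-13, -104, -832, -6656, -53248]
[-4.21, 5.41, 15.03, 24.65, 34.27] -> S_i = -4.21 + 9.62*i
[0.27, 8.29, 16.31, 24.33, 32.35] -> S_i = 0.27 + 8.02*i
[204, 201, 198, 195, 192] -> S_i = 204 + -3*i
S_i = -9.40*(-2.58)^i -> [-9.4, 24.25, -62.57, 161.43, -416.49]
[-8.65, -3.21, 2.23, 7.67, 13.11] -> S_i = -8.65 + 5.44*i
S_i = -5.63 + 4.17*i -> [-5.63, -1.46, 2.71, 6.88, 11.05]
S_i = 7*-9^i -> [7, -63, 567, -5103, 45927]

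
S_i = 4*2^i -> [4, 8, 16, 32, 64]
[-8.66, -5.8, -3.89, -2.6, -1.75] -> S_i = -8.66*0.67^i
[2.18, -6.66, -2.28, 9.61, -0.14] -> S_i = Random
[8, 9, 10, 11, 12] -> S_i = 8 + 1*i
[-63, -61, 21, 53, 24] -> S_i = Random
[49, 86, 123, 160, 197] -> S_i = 49 + 37*i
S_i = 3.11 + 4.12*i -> [3.11, 7.23, 11.35, 15.47, 19.59]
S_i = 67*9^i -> [67, 603, 5427, 48843, 439587]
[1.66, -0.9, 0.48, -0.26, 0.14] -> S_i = 1.66*(-0.54)^i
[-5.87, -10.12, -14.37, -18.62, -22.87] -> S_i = -5.87 + -4.25*i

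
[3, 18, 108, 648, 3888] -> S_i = 3*6^i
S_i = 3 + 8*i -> [3, 11, 19, 27, 35]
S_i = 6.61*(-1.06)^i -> [6.61, -7.01, 7.43, -7.87, 8.34]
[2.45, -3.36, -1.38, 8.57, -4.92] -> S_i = Random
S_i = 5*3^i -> [5, 15, 45, 135, 405]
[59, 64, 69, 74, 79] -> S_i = 59 + 5*i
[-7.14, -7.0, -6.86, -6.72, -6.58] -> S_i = -7.14 + 0.14*i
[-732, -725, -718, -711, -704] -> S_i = -732 + 7*i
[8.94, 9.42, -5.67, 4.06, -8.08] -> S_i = Random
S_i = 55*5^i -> [55, 275, 1375, 6875, 34375]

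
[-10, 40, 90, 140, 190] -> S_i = -10 + 50*i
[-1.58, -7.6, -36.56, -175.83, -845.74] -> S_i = -1.58*4.81^i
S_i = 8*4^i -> [8, 32, 128, 512, 2048]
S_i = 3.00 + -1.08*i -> [3.0, 1.92, 0.84, -0.24, -1.32]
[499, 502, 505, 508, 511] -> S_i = 499 + 3*i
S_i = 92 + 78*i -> [92, 170, 248, 326, 404]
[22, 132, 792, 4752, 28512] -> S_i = 22*6^i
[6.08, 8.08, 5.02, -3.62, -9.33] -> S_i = Random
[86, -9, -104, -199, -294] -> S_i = 86 + -95*i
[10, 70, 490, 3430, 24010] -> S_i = 10*7^i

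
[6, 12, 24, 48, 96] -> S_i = 6*2^i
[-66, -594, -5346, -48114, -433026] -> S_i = -66*9^i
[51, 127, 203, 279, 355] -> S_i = 51 + 76*i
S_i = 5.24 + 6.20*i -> [5.24, 11.44, 17.64, 23.84, 30.04]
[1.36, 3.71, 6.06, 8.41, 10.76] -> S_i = 1.36 + 2.35*i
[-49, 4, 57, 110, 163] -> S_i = -49 + 53*i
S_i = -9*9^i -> [-9, -81, -729, -6561, -59049]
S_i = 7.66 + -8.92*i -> [7.66, -1.26, -10.18, -19.1, -28.02]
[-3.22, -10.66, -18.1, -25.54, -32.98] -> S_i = -3.22 + -7.44*i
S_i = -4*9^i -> [-4, -36, -324, -2916, -26244]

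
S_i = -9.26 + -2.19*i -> [-9.26, -11.45, -13.64, -15.83, -18.02]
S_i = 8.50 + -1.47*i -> [8.5, 7.03, 5.56, 4.09, 2.62]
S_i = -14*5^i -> [-14, -70, -350, -1750, -8750]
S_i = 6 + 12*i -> [6, 18, 30, 42, 54]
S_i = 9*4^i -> [9, 36, 144, 576, 2304]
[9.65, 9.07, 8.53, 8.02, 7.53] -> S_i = 9.65*0.94^i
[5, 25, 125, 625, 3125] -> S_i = 5*5^i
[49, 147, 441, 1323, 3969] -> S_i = 49*3^i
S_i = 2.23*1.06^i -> [2.23, 2.36, 2.51, 2.66, 2.82]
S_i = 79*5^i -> [79, 395, 1975, 9875, 49375]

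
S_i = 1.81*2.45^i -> [1.81, 4.43, 10.86, 26.62, 65.21]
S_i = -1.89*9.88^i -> [-1.89, -18.67, -184.49, -1822.77, -18009.0]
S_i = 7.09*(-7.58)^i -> [7.09, -53.74, 407.37, -3087.83, 23405.78]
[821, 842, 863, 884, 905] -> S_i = 821 + 21*i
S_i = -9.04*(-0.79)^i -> [-9.04, 7.14, -5.64, 4.46, -3.52]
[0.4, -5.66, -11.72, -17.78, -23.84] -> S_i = 0.40 + -6.06*i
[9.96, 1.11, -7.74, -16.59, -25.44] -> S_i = 9.96 + -8.85*i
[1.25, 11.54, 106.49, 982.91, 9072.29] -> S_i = 1.25*9.23^i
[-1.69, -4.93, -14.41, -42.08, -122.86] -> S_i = -1.69*2.92^i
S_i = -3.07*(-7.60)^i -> [-3.07, 23.33, -177.32, 1347.66, -10242.19]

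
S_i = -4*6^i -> [-4, -24, -144, -864, -5184]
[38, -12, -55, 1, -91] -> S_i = Random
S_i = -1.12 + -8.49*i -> [-1.12, -9.61, -18.1, -26.59, -35.08]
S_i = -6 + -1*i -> [-6, -7, -8, -9, -10]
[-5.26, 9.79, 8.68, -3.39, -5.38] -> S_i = Random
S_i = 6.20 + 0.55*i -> [6.2, 6.75, 7.3, 7.85, 8.4]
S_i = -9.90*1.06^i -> [-9.9, -10.49, -11.12, -11.79, -12.5]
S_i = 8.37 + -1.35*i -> [8.37, 7.02, 5.67, 4.32, 2.97]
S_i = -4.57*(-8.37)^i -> [-4.57, 38.25, -320.16, 2679.74, -22429.42]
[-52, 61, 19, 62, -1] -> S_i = Random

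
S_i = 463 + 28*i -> [463, 491, 519, 547, 575]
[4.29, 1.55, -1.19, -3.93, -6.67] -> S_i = 4.29 + -2.74*i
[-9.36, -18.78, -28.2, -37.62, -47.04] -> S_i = -9.36 + -9.42*i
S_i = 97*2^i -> [97, 194, 388, 776, 1552]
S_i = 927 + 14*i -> [927, 941, 955, 969, 983]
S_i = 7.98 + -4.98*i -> [7.98, 3.0, -1.98, -6.96, -11.94]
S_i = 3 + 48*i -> [3, 51, 99, 147, 195]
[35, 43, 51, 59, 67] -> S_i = 35 + 8*i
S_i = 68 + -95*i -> [68, -27, -122, -217, -312]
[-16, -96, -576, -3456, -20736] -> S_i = -16*6^i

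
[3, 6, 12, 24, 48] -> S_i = 3*2^i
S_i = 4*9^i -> [4, 36, 324, 2916, 26244]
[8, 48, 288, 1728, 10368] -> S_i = 8*6^i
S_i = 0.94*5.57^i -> [0.94, 5.24, 29.16, 162.44, 904.79]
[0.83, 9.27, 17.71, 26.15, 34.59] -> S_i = 0.83 + 8.44*i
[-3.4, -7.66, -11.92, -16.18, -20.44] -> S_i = -3.40 + -4.26*i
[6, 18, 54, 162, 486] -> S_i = 6*3^i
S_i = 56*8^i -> [56, 448, 3584, 28672, 229376]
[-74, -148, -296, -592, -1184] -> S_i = -74*2^i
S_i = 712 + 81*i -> [712, 793, 874, 955, 1036]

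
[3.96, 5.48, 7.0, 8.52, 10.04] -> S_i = 3.96 + 1.52*i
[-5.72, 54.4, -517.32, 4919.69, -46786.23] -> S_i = -5.72*(-9.51)^i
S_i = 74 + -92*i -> [74, -18, -110, -202, -294]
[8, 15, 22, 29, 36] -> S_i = 8 + 7*i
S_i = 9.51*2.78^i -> [9.51, 26.44, 73.5, 204.32, 568.01]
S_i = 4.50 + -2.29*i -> [4.5, 2.21, -0.08, -2.37, -4.66]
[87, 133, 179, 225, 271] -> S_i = 87 + 46*i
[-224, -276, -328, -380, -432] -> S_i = -224 + -52*i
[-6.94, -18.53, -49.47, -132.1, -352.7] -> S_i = -6.94*2.67^i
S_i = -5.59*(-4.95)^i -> [-5.59, 27.67, -136.97, 678.0, -3356.08]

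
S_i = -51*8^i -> [-51, -408, -3264, -26112, -208896]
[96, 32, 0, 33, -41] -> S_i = Random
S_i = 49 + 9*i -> [49, 58, 67, 76, 85]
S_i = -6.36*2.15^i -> [-6.36, -13.67, -29.4, -63.21, -135.9]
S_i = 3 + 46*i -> [3, 49, 95, 141, 187]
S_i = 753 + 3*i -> [753, 756, 759, 762, 765]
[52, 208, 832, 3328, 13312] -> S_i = 52*4^i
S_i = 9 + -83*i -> [9, -74, -157, -240, -323]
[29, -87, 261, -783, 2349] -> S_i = 29*-3^i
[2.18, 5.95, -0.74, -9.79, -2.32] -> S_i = Random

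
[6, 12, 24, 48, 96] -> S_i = 6*2^i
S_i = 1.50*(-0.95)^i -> [1.5, -1.42, 1.35, -1.29, 1.22]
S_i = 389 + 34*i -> [389, 423, 457, 491, 525]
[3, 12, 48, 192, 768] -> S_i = 3*4^i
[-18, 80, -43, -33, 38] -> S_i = Random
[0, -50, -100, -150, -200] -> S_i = 0 + -50*i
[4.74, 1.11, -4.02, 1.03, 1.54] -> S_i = Random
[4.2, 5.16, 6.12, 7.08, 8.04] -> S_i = 4.20 + 0.96*i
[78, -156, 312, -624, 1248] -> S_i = 78*-2^i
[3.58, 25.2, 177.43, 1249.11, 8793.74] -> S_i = 3.58*7.04^i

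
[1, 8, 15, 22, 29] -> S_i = 1 + 7*i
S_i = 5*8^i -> [5, 40, 320, 2560, 20480]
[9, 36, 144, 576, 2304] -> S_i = 9*4^i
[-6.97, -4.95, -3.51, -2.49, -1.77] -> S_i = -6.97*0.71^i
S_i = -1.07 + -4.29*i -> [-1.07, -5.36, -9.65, -13.94, -18.23]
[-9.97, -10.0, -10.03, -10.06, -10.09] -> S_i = -9.97 + -0.03*i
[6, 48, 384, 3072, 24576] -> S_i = 6*8^i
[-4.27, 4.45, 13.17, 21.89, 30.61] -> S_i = -4.27 + 8.72*i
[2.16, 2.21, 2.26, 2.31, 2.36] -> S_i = 2.16 + 0.05*i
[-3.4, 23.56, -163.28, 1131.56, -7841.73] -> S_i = -3.40*(-6.93)^i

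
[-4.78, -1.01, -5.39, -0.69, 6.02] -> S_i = Random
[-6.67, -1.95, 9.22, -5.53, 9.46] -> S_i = Random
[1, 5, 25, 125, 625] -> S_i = 1*5^i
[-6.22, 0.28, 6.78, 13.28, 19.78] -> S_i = -6.22 + 6.50*i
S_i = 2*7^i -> [2, 14, 98, 686, 4802]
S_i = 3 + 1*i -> [3, 4, 5, 6, 7]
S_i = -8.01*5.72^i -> [-8.01, -45.82, -262.07, -1499.07, -8574.65]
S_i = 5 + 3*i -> [5, 8, 11, 14, 17]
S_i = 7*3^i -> [7, 21, 63, 189, 567]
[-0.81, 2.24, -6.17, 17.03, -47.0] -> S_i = -0.81*(-2.76)^i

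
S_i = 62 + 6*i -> [62, 68, 74, 80, 86]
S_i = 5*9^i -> [5, 45, 405, 3645, 32805]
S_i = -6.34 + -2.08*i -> [-6.34, -8.42, -10.5, -12.58, -14.66]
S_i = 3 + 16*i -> [3, 19, 35, 51, 67]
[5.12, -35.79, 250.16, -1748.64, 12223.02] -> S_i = 5.12*(-6.99)^i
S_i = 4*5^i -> [4, 20, 100, 500, 2500]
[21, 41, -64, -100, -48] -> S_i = Random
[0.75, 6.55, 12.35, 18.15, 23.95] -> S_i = 0.75 + 5.80*i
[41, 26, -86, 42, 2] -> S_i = Random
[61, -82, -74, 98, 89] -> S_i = Random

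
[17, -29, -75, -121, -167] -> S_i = 17 + -46*i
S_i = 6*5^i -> [6, 30, 150, 750, 3750]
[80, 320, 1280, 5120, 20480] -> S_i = 80*4^i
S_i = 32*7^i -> [32, 224, 1568, 10976, 76832]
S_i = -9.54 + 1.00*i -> [-9.54, -8.54, -7.54, -6.54, -5.54]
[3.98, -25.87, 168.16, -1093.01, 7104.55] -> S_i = 3.98*(-6.50)^i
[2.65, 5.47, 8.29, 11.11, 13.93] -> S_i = 2.65 + 2.82*i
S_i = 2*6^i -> [2, 12, 72, 432, 2592]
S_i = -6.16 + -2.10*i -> [-6.16, -8.26, -10.36, -12.46, -14.56]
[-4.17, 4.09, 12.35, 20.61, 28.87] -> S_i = -4.17 + 8.26*i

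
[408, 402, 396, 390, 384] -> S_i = 408 + -6*i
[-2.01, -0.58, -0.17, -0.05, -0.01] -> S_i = -2.01*0.29^i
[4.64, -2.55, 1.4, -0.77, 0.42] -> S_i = 4.64*(-0.55)^i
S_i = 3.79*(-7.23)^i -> [3.79, -27.4, 198.11, -1432.37, 10356.01]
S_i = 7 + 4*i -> [7, 11, 15, 19, 23]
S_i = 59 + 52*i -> [59, 111, 163, 215, 267]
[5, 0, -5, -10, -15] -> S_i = 5 + -5*i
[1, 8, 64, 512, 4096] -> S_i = 1*8^i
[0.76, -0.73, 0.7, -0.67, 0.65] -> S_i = 0.76*(-0.96)^i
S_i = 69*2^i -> [69, 138, 276, 552, 1104]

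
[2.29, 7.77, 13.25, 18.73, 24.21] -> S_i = 2.29 + 5.48*i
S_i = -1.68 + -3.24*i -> [-1.68, -4.92, -8.16, -11.4, -14.64]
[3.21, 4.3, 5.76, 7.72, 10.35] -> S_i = 3.21*1.34^i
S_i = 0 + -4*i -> [0, -4, -8, -12, -16]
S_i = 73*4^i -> [73, 292, 1168, 4672, 18688]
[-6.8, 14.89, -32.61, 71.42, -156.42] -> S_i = -6.80*(-2.19)^i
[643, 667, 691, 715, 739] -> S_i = 643 + 24*i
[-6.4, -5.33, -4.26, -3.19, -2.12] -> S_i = -6.40 + 1.07*i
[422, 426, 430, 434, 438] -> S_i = 422 + 4*i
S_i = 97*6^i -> [97, 582, 3492, 20952, 125712]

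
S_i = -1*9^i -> [-1, -9, -81, -729, -6561]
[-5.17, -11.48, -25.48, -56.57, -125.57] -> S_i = -5.17*2.22^i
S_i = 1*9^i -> [1, 9, 81, 729, 6561]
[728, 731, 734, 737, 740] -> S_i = 728 + 3*i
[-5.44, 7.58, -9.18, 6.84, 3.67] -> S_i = Random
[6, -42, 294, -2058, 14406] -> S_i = 6*-7^i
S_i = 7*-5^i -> [7, -35, 175, -875, 4375]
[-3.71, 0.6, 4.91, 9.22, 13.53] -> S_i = -3.71 + 4.31*i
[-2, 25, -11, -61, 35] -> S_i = Random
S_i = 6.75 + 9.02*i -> [6.75, 15.77, 24.79, 33.81, 42.83]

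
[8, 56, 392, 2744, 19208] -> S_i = 8*7^i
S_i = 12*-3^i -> [12, -36, 108, -324, 972]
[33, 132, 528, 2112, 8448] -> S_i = 33*4^i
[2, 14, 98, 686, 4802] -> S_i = 2*7^i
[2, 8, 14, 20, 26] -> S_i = 2 + 6*i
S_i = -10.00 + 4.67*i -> [-10.0, -5.33, -0.66, 4.01, 8.68]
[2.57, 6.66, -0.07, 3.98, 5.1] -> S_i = Random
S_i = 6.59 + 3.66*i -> [6.59, 10.25, 13.91, 17.57, 21.23]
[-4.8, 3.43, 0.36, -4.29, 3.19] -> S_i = Random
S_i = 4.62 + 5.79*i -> [4.62, 10.41, 16.2, 21.99, 27.78]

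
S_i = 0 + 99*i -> [0, 99, 198, 297, 396]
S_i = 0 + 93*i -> [0, 93, 186, 279, 372]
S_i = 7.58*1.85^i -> [7.58, 14.02, 25.94, 47.99, 88.79]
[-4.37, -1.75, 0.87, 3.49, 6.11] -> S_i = -4.37 + 2.62*i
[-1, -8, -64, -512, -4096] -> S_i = -1*8^i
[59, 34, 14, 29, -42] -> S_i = Random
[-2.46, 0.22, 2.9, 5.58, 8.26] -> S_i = -2.46 + 2.68*i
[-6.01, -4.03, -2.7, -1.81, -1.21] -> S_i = -6.01*0.67^i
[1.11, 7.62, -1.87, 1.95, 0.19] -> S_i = Random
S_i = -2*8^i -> [-2, -16, -128, -1024, -8192]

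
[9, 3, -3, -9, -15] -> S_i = 9 + -6*i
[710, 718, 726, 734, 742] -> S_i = 710 + 8*i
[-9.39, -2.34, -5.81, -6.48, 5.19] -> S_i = Random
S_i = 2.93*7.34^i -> [2.93, 21.51, 157.86, 1158.66, 8504.56]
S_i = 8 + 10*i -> [8, 18, 28, 38, 48]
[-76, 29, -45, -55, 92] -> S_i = Random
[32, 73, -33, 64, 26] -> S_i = Random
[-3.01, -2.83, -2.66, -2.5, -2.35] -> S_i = -3.01*0.94^i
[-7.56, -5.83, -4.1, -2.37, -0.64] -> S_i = -7.56 + 1.73*i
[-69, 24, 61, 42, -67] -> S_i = Random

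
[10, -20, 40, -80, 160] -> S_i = 10*-2^i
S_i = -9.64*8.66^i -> [-9.64, -83.48, -722.96, -6260.81, -54218.64]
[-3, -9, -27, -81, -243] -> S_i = -3*3^i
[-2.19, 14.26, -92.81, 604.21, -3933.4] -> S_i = -2.19*(-6.51)^i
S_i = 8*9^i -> [8, 72, 648, 5832, 52488]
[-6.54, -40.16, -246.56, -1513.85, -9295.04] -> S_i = -6.54*6.14^i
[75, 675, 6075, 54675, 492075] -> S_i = 75*9^i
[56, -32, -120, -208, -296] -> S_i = 56 + -88*i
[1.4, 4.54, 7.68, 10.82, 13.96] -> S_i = 1.40 + 3.14*i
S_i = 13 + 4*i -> [13, 17, 21, 25, 29]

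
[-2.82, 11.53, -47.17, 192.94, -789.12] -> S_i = -2.82*(-4.09)^i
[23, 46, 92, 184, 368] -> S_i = 23*2^i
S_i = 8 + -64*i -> [8, -56, -120, -184, -248]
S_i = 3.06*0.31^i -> [3.06, 0.95, 0.29, 0.09, 0.03]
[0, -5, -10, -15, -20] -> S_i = 0 + -5*i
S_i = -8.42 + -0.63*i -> [-8.42, -9.05, -9.68, -10.31, -10.94]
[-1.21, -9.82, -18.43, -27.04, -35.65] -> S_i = -1.21 + -8.61*i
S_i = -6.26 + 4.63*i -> [-6.26, -1.63, 3.0, 7.63, 12.26]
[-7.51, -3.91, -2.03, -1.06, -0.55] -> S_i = -7.51*0.52^i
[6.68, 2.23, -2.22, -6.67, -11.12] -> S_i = 6.68 + -4.45*i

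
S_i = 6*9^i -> [6, 54, 486, 4374, 39366]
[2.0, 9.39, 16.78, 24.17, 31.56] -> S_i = 2.00 + 7.39*i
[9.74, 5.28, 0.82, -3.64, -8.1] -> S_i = 9.74 + -4.46*i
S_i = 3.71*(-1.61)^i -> [3.71, -5.97, 9.62, -15.48, 24.93]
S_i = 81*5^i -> [81, 405, 2025, 10125, 50625]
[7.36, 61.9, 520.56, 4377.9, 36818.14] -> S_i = 7.36*8.41^i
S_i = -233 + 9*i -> [-233, -224, -215, -206, -197]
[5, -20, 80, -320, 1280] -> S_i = 5*-4^i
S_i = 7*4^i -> [7, 28, 112, 448, 1792]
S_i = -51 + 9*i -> [-51, -42, -33, -24, -15]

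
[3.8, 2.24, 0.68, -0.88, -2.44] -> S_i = 3.80 + -1.56*i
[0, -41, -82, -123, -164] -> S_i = 0 + -41*i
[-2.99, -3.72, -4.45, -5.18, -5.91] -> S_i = -2.99 + -0.73*i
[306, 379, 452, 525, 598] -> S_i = 306 + 73*i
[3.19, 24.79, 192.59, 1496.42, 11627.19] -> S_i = 3.19*7.77^i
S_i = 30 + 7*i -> [30, 37, 44, 51, 58]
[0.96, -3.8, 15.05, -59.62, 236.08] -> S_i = 0.96*(-3.96)^i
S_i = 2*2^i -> [2, 4, 8, 16, 32]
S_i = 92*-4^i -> [92, -368, 1472, -5888, 23552]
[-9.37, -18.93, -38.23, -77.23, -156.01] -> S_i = -9.37*2.02^i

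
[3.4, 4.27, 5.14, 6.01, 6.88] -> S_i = 3.40 + 0.87*i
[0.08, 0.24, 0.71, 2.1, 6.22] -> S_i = 0.08*2.97^i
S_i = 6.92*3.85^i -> [6.92, 26.64, 102.57, 394.9, 1520.37]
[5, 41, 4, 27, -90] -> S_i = Random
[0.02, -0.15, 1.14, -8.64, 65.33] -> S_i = 0.02*(-7.56)^i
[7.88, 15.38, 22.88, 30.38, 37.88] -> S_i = 7.88 + 7.50*i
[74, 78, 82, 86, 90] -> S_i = 74 + 4*i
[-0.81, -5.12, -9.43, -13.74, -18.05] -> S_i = -0.81 + -4.31*i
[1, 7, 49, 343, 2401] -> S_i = 1*7^i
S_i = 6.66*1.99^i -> [6.66, 13.25, 26.37, 52.48, 104.44]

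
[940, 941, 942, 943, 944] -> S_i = 940 + 1*i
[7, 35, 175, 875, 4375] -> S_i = 7*5^i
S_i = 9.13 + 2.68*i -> [9.13, 11.81, 14.49, 17.17, 19.85]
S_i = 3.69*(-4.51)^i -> [3.69, -16.64, 75.05, -338.5, 1526.63]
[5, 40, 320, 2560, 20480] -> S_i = 5*8^i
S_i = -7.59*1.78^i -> [-7.59, -13.51, -24.05, -42.81, -76.19]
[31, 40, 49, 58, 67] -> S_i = 31 + 9*i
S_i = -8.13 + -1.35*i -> [-8.13, -9.48, -10.83, -12.18, -13.53]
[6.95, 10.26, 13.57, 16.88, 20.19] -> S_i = 6.95 + 3.31*i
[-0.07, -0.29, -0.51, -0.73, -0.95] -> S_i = -0.07 + -0.22*i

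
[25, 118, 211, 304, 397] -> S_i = 25 + 93*i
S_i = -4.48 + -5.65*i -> [-4.48, -10.13, -15.78, -21.43, -27.08]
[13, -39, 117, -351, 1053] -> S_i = 13*-3^i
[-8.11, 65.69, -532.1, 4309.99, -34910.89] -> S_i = -8.11*(-8.10)^i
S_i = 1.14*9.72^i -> [1.14, 11.08, 107.71, 1046.9, 10175.83]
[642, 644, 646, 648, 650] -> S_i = 642 + 2*i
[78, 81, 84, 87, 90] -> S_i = 78 + 3*i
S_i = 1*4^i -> [1, 4, 16, 64, 256]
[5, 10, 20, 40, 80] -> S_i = 5*2^i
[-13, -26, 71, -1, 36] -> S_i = Random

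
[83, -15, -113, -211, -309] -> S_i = 83 + -98*i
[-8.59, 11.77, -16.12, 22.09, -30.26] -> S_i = -8.59*(-1.37)^i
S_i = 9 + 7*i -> [9, 16, 23, 30, 37]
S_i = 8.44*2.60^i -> [8.44, 21.94, 57.05, 148.34, 385.69]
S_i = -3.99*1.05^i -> [-3.99, -4.19, -4.4, -4.62, -4.85]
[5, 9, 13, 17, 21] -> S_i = 5 + 4*i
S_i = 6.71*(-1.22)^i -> [6.71, -8.19, 9.99, -12.18, 14.86]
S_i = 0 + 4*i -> [0, 4, 8, 12, 16]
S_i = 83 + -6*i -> [83, 77, 71, 65, 59]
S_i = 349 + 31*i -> [349, 380, 411, 442, 473]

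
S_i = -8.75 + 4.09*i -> [-8.75, -4.66, -0.57, 3.52, 7.61]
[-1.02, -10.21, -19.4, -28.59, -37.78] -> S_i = -1.02 + -9.19*i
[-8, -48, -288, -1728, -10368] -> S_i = -8*6^i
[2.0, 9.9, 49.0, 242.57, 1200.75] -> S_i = 2.00*4.95^i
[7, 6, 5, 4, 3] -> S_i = 7 + -1*i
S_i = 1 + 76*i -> [1, 77, 153, 229, 305]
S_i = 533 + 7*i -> [533, 540, 547, 554, 561]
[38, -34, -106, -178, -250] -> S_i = 38 + -72*i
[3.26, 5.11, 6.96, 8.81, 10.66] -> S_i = 3.26 + 1.85*i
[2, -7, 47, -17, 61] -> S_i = Random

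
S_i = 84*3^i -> [84, 252, 756, 2268, 6804]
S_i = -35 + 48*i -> [-35, 13, 61, 109, 157]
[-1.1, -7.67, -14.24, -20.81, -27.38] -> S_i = -1.10 + -6.57*i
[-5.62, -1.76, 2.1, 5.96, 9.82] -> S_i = -5.62 + 3.86*i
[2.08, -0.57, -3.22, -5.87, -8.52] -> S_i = 2.08 + -2.65*i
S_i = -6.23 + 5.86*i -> [-6.23, -0.37, 5.49, 11.35, 17.21]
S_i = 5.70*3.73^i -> [5.7, 21.26, 79.3, 295.8, 1103.34]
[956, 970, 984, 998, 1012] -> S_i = 956 + 14*i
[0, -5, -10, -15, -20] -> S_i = 0 + -5*i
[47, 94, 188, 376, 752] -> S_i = 47*2^i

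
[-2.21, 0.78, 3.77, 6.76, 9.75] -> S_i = -2.21 + 2.99*i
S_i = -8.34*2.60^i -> [-8.34, -21.68, -56.38, -146.58, -381.12]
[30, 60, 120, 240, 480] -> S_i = 30*2^i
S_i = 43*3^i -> [43, 129, 387, 1161, 3483]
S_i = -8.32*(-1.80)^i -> [-8.32, 14.98, -26.96, 48.52, -87.34]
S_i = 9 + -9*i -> [9, 0, -9, -18, -27]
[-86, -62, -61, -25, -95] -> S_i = Random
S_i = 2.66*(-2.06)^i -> [2.66, -5.48, 11.29, -23.25, 47.9]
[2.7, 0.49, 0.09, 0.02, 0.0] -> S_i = 2.70*0.18^i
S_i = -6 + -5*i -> [-6, -11, -16, -21, -26]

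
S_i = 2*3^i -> [2, 6, 18, 54, 162]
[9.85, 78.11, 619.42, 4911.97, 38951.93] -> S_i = 9.85*7.93^i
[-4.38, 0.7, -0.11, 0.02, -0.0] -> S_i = -4.38*(-0.16)^i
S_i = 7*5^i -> [7, 35, 175, 875, 4375]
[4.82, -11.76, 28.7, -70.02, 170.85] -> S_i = 4.82*(-2.44)^i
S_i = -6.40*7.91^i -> [-6.4, -50.62, -400.44, -3167.45, -25054.51]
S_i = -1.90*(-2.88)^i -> [-1.9, 5.47, -15.76, 45.39, -130.71]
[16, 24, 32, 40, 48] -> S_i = 16 + 8*i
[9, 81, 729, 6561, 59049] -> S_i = 9*9^i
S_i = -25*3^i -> [-25, -75, -225, -675, -2025]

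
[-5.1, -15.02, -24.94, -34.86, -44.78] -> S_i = -5.10 + -9.92*i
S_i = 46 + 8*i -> [46, 54, 62, 70, 78]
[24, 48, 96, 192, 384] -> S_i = 24*2^i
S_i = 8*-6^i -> [8, -48, 288, -1728, 10368]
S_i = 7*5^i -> [7, 35, 175, 875, 4375]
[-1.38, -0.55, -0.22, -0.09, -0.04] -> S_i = -1.38*0.40^i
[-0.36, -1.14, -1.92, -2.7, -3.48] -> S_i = -0.36 + -0.78*i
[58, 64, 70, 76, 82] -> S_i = 58 + 6*i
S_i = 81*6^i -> [81, 486, 2916, 17496, 104976]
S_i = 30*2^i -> [30, 60, 120, 240, 480]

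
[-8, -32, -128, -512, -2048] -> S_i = -8*4^i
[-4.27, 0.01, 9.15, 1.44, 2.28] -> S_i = Random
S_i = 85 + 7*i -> [85, 92, 99, 106, 113]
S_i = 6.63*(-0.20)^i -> [6.63, -1.33, 0.27, -0.05, 0.01]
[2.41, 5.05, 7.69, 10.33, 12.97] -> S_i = 2.41 + 2.64*i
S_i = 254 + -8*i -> [254, 246, 238, 230, 222]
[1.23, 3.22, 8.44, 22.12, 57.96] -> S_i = 1.23*2.62^i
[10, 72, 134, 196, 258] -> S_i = 10 + 62*i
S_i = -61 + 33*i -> [-61, -28, 5, 38, 71]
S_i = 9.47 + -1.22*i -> [9.47, 8.25, 7.03, 5.81, 4.59]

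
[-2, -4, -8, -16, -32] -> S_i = -2*2^i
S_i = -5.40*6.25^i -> [-5.4, -33.75, -210.94, -1318.36, -8239.75]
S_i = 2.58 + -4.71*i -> [2.58, -2.13, -6.84, -11.55, -16.26]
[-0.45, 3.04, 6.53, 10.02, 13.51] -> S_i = -0.45 + 3.49*i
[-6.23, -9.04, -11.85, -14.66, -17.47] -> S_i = -6.23 + -2.81*i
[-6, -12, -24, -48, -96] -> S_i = -6*2^i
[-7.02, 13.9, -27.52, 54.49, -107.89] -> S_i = -7.02*(-1.98)^i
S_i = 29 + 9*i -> [29, 38, 47, 56, 65]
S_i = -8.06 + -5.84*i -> [-8.06, -13.9, -19.74, -25.58, -31.42]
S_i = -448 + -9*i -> [-448, -457, -466, -475, -484]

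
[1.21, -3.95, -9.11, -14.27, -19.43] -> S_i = 1.21 + -5.16*i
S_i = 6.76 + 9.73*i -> [6.76, 16.49, 26.22, 35.95, 45.68]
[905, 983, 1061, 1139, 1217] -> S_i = 905 + 78*i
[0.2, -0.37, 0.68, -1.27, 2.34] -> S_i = 0.20*(-1.85)^i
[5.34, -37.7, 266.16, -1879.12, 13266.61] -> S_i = 5.34*(-7.06)^i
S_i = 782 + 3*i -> [782, 785, 788, 791, 794]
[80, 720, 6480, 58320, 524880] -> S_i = 80*9^i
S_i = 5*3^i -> [5, 15, 45, 135, 405]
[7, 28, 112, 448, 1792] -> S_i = 7*4^i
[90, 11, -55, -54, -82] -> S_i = Random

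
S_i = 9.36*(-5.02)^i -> [9.36, -46.99, 235.88, -1184.1, 5944.16]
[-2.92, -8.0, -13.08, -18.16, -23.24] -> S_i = -2.92 + -5.08*i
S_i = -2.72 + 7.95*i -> [-2.72, 5.23, 13.18, 21.13, 29.08]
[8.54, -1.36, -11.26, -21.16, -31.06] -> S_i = 8.54 + -9.90*i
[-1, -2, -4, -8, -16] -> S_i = -1*2^i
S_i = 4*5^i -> [4, 20, 100, 500, 2500]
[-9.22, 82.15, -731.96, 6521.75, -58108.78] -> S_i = -9.22*(-8.91)^i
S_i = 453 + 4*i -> [453, 457, 461, 465, 469]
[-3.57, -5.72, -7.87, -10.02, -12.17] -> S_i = -3.57 + -2.15*i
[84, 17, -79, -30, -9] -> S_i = Random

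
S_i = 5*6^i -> [5, 30, 180, 1080, 6480]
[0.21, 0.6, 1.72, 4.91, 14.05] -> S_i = 0.21*2.86^i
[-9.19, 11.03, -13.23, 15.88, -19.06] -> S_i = -9.19*(-1.20)^i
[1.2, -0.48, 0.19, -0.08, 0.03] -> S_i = 1.20*(-0.40)^i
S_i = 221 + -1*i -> [221, 220, 219, 218, 217]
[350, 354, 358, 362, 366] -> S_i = 350 + 4*i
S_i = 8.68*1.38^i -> [8.68, 11.98, 16.53, 22.81, 31.48]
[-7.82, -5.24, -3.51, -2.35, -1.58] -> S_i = -7.82*0.67^i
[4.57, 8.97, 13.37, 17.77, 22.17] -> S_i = 4.57 + 4.40*i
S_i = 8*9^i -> [8, 72, 648, 5832, 52488]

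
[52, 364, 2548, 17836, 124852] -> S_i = 52*7^i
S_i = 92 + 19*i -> [92, 111, 130, 149, 168]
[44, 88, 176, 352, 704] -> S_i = 44*2^i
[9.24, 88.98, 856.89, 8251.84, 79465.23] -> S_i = 9.24*9.63^i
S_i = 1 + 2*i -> [1, 3, 5, 7, 9]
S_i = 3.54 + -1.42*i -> [3.54, 2.12, 0.7, -0.72, -2.14]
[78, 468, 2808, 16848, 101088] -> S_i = 78*6^i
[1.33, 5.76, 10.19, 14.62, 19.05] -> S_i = 1.33 + 4.43*i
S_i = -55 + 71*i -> [-55, 16, 87, 158, 229]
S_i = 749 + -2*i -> [749, 747, 745, 743, 741]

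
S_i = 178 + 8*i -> [178, 186, 194, 202, 210]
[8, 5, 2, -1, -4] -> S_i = 8 + -3*i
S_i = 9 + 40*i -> [9, 49, 89, 129, 169]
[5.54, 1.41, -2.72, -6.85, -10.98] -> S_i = 5.54 + -4.13*i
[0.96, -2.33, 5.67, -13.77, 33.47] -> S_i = 0.96*(-2.43)^i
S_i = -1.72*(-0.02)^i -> [-1.72, 0.03, -0.0, 0.0, -0.0]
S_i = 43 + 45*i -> [43, 88, 133, 178, 223]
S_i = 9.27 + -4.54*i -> [9.27, 4.73, 0.19, -4.35, -8.89]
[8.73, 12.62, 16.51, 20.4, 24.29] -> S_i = 8.73 + 3.89*i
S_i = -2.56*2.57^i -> [-2.56, -6.58, -16.91, -43.45, -111.68]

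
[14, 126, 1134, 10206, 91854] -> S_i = 14*9^i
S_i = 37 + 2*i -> [37, 39, 41, 43, 45]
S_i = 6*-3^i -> [6, -18, 54, -162, 486]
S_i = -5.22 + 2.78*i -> [-5.22, -2.44, 0.34, 3.12, 5.9]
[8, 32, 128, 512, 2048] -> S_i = 8*4^i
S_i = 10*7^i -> [10, 70, 490, 3430, 24010]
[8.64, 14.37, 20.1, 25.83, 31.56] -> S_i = 8.64 + 5.73*i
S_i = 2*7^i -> [2, 14, 98, 686, 4802]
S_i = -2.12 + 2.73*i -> [-2.12, 0.61, 3.34, 6.07, 8.8]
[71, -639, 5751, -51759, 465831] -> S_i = 71*-9^i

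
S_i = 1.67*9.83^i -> [1.67, 16.42, 161.37, 1586.27, 15593.03]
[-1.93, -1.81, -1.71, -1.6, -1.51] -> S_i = -1.93*0.94^i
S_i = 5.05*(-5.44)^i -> [5.05, -27.47, 149.45, -813.0, 4422.69]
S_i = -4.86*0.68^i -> [-4.86, -3.3, -2.25, -1.53, -1.04]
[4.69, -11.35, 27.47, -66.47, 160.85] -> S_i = 4.69*(-2.42)^i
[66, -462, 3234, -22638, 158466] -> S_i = 66*-7^i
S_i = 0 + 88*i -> [0, 88, 176, 264, 352]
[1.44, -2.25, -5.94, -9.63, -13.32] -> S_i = 1.44 + -3.69*i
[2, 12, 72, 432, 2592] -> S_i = 2*6^i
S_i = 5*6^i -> [5, 30, 180, 1080, 6480]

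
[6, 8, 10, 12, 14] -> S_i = 6 + 2*i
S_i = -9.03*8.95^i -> [-9.03, -80.82, -723.33, -6473.76, -57940.19]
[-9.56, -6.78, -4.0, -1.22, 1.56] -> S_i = -9.56 + 2.78*i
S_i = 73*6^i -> [73, 438, 2628, 15768, 94608]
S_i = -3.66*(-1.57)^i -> [-3.66, 5.75, -9.02, 14.16, -22.24]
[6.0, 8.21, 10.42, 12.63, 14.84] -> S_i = 6.00 + 2.21*i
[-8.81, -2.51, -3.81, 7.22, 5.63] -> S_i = Random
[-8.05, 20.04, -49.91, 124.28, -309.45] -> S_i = -8.05*(-2.49)^i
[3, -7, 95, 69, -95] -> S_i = Random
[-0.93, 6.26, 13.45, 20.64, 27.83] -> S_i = -0.93 + 7.19*i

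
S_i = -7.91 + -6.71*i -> [-7.91, -14.62, -21.33, -28.04, -34.75]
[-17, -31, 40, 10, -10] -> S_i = Random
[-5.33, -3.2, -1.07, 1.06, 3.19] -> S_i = -5.33 + 2.13*i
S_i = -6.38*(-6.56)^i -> [-6.38, 41.85, -274.55, 1801.08, -11815.06]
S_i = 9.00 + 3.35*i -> [9.0, 12.35, 15.7, 19.05, 22.4]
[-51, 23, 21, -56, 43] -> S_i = Random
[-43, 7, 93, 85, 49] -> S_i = Random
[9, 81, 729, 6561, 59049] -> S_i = 9*9^i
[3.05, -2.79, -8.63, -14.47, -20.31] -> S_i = 3.05 + -5.84*i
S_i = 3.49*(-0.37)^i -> [3.49, -1.29, 0.48, -0.18, 0.07]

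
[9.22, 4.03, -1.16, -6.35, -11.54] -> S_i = 9.22 + -5.19*i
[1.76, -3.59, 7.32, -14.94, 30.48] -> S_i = 1.76*(-2.04)^i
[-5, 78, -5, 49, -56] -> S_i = Random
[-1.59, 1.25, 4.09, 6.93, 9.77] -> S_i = -1.59 + 2.84*i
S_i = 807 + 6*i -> [807, 813, 819, 825, 831]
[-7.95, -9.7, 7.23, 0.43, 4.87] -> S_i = Random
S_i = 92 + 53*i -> [92, 145, 198, 251, 304]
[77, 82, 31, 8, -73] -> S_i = Random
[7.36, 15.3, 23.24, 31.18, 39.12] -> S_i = 7.36 + 7.94*i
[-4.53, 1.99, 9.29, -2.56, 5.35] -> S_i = Random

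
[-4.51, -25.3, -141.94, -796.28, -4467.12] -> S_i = -4.51*5.61^i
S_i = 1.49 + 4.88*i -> [1.49, 6.37, 11.25, 16.13, 21.01]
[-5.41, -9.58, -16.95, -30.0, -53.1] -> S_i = -5.41*1.77^i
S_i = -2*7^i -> [-2, -14, -98, -686, -4802]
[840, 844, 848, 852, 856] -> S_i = 840 + 4*i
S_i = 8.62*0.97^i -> [8.62, 8.36, 8.11, 7.87, 7.63]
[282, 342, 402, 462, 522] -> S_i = 282 + 60*i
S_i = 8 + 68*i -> [8, 76, 144, 212, 280]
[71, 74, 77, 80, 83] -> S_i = 71 + 3*i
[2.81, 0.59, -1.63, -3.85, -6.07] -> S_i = 2.81 + -2.22*i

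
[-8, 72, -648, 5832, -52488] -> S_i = -8*-9^i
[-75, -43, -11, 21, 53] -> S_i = -75 + 32*i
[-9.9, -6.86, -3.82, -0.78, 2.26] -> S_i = -9.90 + 3.04*i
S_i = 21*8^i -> [21, 168, 1344, 10752, 86016]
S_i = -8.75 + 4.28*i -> [-8.75, -4.47, -0.19, 4.09, 8.37]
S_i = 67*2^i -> [67, 134, 268, 536, 1072]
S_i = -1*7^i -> [-1, -7, -49, -343, -2401]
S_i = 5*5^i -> [5, 25, 125, 625, 3125]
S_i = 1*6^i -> [1, 6, 36, 216, 1296]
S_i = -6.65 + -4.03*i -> [-6.65, -10.68, -14.71, -18.74, -22.77]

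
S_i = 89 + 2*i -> [89, 91, 93, 95, 97]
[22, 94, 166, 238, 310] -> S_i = 22 + 72*i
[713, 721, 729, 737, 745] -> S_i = 713 + 8*i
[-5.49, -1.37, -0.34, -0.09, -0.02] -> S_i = -5.49*0.25^i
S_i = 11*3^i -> [11, 33, 99, 297, 891]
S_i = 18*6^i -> [18, 108, 648, 3888, 23328]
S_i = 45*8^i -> [45, 360, 2880, 23040, 184320]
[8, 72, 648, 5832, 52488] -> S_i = 8*9^i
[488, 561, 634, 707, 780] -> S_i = 488 + 73*i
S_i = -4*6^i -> [-4, -24, -144, -864, -5184]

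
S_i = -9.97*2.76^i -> [-9.97, -27.52, -75.95, -209.62, -578.54]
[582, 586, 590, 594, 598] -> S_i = 582 + 4*i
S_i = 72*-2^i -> [72, -144, 288, -576, 1152]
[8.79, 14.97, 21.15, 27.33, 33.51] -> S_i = 8.79 + 6.18*i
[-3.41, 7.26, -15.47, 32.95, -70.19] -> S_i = -3.41*(-2.13)^i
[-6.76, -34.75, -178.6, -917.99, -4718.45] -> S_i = -6.76*5.14^i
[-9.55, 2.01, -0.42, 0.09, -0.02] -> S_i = -9.55*(-0.21)^i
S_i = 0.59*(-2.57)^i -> [0.59, -1.52, 3.9, -10.02, 25.74]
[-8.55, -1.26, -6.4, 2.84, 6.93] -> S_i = Random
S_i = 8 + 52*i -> [8, 60, 112, 164, 216]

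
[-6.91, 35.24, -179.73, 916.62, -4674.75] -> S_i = -6.91*(-5.10)^i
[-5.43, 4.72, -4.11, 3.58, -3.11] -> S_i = -5.43*(-0.87)^i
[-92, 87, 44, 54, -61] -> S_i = Random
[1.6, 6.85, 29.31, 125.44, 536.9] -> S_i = 1.60*4.28^i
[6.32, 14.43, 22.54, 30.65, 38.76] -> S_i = 6.32 + 8.11*i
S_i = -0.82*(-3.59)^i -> [-0.82, 2.94, -10.57, 37.94, -136.2]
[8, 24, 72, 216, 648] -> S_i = 8*3^i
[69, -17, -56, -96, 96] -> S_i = Random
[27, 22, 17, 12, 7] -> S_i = 27 + -5*i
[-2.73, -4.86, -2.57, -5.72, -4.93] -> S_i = Random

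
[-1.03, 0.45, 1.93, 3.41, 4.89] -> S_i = -1.03 + 1.48*i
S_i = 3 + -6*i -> [3, -3, -9, -15, -21]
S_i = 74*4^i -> [74, 296, 1184, 4736, 18944]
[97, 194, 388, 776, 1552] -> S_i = 97*2^i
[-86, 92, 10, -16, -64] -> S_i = Random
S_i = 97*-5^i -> [97, -485, 2425, -12125, 60625]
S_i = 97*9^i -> [97, 873, 7857, 70713, 636417]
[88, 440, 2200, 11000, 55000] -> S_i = 88*5^i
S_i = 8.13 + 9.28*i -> [8.13, 17.41, 26.69, 35.97, 45.25]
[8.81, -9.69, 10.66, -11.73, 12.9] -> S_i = 8.81*(-1.10)^i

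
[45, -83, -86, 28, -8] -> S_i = Random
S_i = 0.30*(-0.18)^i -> [0.3, -0.05, 0.01, -0.0, 0.0]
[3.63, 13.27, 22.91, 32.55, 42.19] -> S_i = 3.63 + 9.64*i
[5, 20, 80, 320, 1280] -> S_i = 5*4^i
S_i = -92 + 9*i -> [-92, -83, -74, -65, -56]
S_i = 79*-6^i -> [79, -474, 2844, -17064, 102384]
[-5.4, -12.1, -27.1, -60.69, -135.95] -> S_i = -5.40*2.24^i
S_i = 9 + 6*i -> [9, 15, 21, 27, 33]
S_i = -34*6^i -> [-34, -204, -1224, -7344, -44064]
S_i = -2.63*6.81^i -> [-2.63, -17.91, -121.97, -830.61, -5656.45]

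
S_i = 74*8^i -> [74, 592, 4736, 37888, 303104]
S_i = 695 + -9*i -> [695, 686, 677, 668, 659]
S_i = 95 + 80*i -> [95, 175, 255, 335, 415]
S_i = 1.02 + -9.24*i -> [1.02, -8.22, -17.46, -26.7, -35.94]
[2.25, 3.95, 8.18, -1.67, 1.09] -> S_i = Random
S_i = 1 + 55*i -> [1, 56, 111, 166, 221]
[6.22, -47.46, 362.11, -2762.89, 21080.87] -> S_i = 6.22*(-7.63)^i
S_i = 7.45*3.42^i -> [7.45, 25.48, 87.14, 298.01, 1019.2]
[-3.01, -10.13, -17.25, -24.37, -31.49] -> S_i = -3.01 + -7.12*i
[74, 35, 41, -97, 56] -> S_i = Random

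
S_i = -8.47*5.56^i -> [-8.47, -47.09, -261.84, -1455.82, -8094.36]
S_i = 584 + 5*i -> [584, 589, 594, 599, 604]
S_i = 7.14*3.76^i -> [7.14, 26.85, 100.94, 379.54, 1427.08]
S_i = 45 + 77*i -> [45, 122, 199, 276, 353]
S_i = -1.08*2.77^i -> [-1.08, -2.99, -8.29, -22.95, -63.58]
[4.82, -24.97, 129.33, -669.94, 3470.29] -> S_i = 4.82*(-5.18)^i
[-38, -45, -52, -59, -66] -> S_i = -38 + -7*i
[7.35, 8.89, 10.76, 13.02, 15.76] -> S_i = 7.35*1.21^i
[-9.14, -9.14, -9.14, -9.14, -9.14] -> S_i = -9.14*1.00^i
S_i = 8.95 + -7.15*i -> [8.95, 1.8, -5.35, -12.5, -19.65]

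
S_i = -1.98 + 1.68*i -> [-1.98, -0.3, 1.38, 3.06, 4.74]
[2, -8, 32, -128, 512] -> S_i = 2*-4^i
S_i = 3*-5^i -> [3, -15, 75, -375, 1875]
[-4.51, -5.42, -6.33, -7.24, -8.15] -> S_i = -4.51 + -0.91*i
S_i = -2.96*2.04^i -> [-2.96, -6.04, -12.32, -25.13, -51.26]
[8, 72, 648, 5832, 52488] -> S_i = 8*9^i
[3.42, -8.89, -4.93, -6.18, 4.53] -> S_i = Random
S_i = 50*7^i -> [50, 350, 2450, 17150, 120050]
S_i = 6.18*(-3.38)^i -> [6.18, -20.89, 70.6, -238.64, 806.59]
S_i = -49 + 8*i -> [-49, -41, -33, -25, -17]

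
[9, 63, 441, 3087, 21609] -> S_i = 9*7^i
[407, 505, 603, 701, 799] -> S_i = 407 + 98*i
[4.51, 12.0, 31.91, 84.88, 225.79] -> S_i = 4.51*2.66^i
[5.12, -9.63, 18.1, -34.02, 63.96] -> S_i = 5.12*(-1.88)^i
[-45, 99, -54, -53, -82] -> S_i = Random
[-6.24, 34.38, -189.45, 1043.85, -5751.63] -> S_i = -6.24*(-5.51)^i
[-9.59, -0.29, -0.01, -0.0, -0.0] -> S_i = -9.59*0.03^i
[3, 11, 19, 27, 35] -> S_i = 3 + 8*i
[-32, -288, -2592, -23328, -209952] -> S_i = -32*9^i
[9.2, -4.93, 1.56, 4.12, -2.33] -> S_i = Random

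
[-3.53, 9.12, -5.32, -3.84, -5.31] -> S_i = Random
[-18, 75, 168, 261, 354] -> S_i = -18 + 93*i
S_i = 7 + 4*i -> [7, 11, 15, 19, 23]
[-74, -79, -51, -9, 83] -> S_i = Random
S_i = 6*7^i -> [6, 42, 294, 2058, 14406]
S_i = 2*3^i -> [2, 6, 18, 54, 162]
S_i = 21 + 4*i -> [21, 25, 29, 33, 37]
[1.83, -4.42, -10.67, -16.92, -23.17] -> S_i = 1.83 + -6.25*i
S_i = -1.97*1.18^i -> [-1.97, -2.32, -2.74, -3.24, -3.82]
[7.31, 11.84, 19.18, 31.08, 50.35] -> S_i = 7.31*1.62^i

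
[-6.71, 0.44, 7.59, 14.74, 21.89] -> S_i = -6.71 + 7.15*i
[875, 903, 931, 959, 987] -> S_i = 875 + 28*i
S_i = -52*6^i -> [-52, -312, -1872, -11232, -67392]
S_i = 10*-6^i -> [10, -60, 360, -2160, 12960]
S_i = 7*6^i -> [7, 42, 252, 1512, 9072]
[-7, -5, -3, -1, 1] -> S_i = -7 + 2*i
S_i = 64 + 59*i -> [64, 123, 182, 241, 300]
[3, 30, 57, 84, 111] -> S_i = 3 + 27*i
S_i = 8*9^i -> [8, 72, 648, 5832, 52488]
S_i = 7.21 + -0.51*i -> [7.21, 6.7, 6.19, 5.68, 5.17]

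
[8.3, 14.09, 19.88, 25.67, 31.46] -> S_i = 8.30 + 5.79*i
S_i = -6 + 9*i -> [-6, 3, 12, 21, 30]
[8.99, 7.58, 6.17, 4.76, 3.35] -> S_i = 8.99 + -1.41*i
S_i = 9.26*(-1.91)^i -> [9.26, -17.69, 33.78, -64.52, 123.24]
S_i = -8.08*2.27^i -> [-8.08, -18.34, -41.64, -94.51, -214.54]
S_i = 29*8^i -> [29, 232, 1856, 14848, 118784]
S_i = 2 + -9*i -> [2, -7, -16, -25, -34]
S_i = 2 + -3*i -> [2, -1, -4, -7, -10]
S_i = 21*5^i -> [21, 105, 525, 2625, 13125]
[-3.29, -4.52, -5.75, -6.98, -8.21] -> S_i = -3.29 + -1.23*i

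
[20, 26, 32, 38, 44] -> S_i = 20 + 6*i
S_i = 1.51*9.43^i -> [1.51, 14.24, 134.28, 1266.23, 11940.53]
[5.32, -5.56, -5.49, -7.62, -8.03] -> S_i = Random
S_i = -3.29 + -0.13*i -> [-3.29, -3.42, -3.55, -3.68, -3.81]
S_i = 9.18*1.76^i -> [9.18, 16.16, 28.44, 50.05, 88.08]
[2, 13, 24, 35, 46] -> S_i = 2 + 11*i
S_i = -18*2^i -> [-18, -36, -72, -144, -288]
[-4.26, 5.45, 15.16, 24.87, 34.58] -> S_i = -4.26 + 9.71*i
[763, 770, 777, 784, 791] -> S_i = 763 + 7*i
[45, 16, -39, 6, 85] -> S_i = Random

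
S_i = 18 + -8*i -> [18, 10, 2, -6, -14]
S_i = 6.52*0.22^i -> [6.52, 1.43, 0.32, 0.07, 0.02]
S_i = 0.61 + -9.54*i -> [0.61, -8.93, -18.47, -28.01, -37.55]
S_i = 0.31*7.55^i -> [0.31, 2.34, 17.67, 133.41, 1007.28]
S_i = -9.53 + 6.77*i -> [-9.53, -2.76, 4.01, 10.78, 17.55]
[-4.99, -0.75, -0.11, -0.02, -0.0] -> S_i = -4.99*0.15^i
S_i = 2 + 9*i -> [2, 11, 20, 29, 38]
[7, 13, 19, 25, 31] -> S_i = 7 + 6*i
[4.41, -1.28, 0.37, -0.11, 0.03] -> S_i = 4.41*(-0.29)^i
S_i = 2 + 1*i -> [2, 3, 4, 5, 6]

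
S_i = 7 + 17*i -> [7, 24, 41, 58, 75]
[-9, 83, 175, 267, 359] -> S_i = -9 + 92*i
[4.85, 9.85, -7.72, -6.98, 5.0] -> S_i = Random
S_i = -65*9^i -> [-65, -585, -5265, -47385, -426465]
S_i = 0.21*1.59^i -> [0.21, 0.33, 0.53, 0.84, 1.34]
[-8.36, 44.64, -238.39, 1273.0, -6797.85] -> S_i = -8.36*(-5.34)^i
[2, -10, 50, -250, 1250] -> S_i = 2*-5^i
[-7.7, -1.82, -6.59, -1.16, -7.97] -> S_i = Random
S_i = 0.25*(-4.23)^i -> [0.25, -1.06, 4.47, -18.92, 80.04]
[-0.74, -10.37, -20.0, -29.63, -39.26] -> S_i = -0.74 + -9.63*i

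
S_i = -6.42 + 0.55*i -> [-6.42, -5.87, -5.32, -4.77, -4.22]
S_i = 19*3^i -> [19, 57, 171, 513, 1539]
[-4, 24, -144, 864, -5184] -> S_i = -4*-6^i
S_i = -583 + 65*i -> [-583, -518, -453, -388, -323]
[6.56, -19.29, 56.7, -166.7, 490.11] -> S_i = 6.56*(-2.94)^i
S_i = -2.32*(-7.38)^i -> [-2.32, 17.12, -126.36, 932.52, -6881.98]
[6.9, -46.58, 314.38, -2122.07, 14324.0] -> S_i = 6.90*(-6.75)^i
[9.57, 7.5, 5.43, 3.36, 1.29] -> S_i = 9.57 + -2.07*i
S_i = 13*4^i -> [13, 52, 208, 832, 3328]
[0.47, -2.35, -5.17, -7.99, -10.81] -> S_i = 0.47 + -2.82*i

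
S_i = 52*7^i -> [52, 364, 2548, 17836, 124852]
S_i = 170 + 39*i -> [170, 209, 248, 287, 326]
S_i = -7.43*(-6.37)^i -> [-7.43, 47.33, -301.49, 1920.47, -12233.38]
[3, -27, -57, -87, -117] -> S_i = 3 + -30*i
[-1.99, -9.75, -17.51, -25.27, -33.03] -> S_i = -1.99 + -7.76*i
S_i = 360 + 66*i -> [360, 426, 492, 558, 624]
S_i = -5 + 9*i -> [-5, 4, 13, 22, 31]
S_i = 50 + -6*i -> [50, 44, 38, 32, 26]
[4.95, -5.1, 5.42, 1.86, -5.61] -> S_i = Random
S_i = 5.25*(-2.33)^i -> [5.25, -12.23, 28.5, -66.41, 154.73]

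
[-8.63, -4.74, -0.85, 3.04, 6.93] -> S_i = -8.63 + 3.89*i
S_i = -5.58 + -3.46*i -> [-5.58, -9.04, -12.5, -15.96, -19.42]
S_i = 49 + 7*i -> [49, 56, 63, 70, 77]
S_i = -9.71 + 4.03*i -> [-9.71, -5.68, -1.65, 2.38, 6.41]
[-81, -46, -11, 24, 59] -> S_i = -81 + 35*i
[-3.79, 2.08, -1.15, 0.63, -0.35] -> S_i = -3.79*(-0.55)^i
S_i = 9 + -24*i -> [9, -15, -39, -63, -87]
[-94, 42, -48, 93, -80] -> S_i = Random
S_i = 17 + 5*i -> [17, 22, 27, 32, 37]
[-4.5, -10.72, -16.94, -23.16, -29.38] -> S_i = -4.50 + -6.22*i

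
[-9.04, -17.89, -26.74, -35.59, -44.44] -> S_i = -9.04 + -8.85*i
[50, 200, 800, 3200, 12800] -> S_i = 50*4^i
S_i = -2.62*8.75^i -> [-2.62, -22.92, -200.59, -1755.2, -15357.96]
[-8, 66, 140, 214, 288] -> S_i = -8 + 74*i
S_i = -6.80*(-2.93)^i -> [-6.8, 19.92, -58.38, 171.05, -501.16]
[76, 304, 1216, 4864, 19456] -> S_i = 76*4^i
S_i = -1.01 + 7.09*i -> [-1.01, 6.08, 13.17, 20.26, 27.35]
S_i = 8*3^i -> [8, 24, 72, 216, 648]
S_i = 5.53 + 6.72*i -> [5.53, 12.25, 18.97, 25.69, 32.41]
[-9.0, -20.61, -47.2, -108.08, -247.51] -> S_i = -9.00*2.29^i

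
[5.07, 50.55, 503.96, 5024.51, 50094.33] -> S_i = 5.07*9.97^i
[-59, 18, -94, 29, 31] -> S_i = Random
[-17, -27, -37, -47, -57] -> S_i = -17 + -10*i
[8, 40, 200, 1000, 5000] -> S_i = 8*5^i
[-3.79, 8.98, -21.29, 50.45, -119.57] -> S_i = -3.79*(-2.37)^i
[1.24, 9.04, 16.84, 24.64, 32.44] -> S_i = 1.24 + 7.80*i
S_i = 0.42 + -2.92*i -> [0.42, -2.5, -5.42, -8.34, -11.26]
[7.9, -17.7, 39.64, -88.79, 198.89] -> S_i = 7.90*(-2.24)^i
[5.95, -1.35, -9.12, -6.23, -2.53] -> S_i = Random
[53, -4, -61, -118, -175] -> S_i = 53 + -57*i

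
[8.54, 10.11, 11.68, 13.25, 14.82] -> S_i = 8.54 + 1.57*i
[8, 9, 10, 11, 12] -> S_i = 8 + 1*i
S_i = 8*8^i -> [8, 64, 512, 4096, 32768]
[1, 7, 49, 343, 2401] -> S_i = 1*7^i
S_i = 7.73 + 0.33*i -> [7.73, 8.06, 8.39, 8.72, 9.05]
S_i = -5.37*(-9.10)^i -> [-5.37, 48.87, -444.69, 4046.68, -36824.75]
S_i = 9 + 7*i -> [9, 16, 23, 30, 37]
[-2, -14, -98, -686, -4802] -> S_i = -2*7^i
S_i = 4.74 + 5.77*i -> [4.74, 10.51, 16.28, 22.05, 27.82]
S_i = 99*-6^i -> [99, -594, 3564, -21384, 128304]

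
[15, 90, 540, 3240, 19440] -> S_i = 15*6^i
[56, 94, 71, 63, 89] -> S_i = Random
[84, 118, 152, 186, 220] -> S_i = 84 + 34*i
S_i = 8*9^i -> [8, 72, 648, 5832, 52488]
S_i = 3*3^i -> [3, 9, 27, 81, 243]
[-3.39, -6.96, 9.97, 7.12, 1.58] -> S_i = Random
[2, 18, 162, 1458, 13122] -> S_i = 2*9^i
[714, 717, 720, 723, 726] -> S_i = 714 + 3*i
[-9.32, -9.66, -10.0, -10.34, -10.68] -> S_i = -9.32 + -0.34*i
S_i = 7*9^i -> [7, 63, 567, 5103, 45927]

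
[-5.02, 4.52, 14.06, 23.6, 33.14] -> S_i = -5.02 + 9.54*i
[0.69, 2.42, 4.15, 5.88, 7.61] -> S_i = 0.69 + 1.73*i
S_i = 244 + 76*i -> [244, 320, 396, 472, 548]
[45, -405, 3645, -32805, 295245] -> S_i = 45*-9^i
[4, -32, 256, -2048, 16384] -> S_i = 4*-8^i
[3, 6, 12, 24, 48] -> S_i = 3*2^i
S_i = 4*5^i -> [4, 20, 100, 500, 2500]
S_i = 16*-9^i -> [16, -144, 1296, -11664, 104976]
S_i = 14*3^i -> [14, 42, 126, 378, 1134]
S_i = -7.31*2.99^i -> [-7.31, -21.86, -65.35, -195.4, -584.25]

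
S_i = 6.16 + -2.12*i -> [6.16, 4.04, 1.92, -0.2, -2.32]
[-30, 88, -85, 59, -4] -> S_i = Random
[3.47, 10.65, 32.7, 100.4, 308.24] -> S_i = 3.47*3.07^i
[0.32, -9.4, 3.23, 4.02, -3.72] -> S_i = Random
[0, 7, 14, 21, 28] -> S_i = 0 + 7*i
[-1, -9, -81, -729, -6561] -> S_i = -1*9^i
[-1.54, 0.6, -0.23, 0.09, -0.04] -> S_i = -1.54*(-0.39)^i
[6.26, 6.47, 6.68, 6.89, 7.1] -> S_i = 6.26 + 0.21*i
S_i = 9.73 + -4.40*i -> [9.73, 5.33, 0.93, -3.47, -7.87]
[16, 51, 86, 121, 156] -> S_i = 16 + 35*i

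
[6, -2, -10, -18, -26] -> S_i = 6 + -8*i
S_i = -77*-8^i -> [-77, 616, -4928, 39424, -315392]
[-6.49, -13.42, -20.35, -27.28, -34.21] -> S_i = -6.49 + -6.93*i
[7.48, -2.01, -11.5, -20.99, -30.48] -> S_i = 7.48 + -9.49*i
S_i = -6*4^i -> [-6, -24, -96, -384, -1536]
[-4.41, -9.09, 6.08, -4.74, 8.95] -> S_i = Random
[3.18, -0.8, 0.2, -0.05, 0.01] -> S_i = 3.18*(-0.25)^i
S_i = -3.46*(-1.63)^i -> [-3.46, 5.64, -9.19, 14.98, -24.42]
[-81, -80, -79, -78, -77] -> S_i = -81 + 1*i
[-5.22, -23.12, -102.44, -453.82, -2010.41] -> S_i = -5.22*4.43^i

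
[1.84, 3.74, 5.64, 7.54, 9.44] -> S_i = 1.84 + 1.90*i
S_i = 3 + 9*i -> [3, 12, 21, 30, 39]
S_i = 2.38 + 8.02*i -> [2.38, 10.4, 18.42, 26.44, 34.46]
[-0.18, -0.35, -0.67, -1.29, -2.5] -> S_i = -0.18*1.93^i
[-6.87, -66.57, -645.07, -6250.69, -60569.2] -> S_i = -6.87*9.69^i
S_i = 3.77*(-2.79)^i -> [3.77, -10.52, 29.35, -81.88, 228.43]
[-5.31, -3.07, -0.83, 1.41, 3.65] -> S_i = -5.31 + 2.24*i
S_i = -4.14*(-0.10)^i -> [-4.14, 0.41, -0.04, 0.0, -0.0]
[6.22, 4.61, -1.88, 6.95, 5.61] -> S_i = Random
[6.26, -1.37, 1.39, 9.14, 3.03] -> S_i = Random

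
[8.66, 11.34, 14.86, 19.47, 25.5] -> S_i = 8.66*1.31^i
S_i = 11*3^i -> [11, 33, 99, 297, 891]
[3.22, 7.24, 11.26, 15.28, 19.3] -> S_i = 3.22 + 4.02*i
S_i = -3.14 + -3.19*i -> [-3.14, -6.33, -9.52, -12.71, -15.9]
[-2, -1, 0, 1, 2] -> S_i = -2 + 1*i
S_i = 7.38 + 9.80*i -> [7.38, 17.18, 26.98, 36.78, 46.58]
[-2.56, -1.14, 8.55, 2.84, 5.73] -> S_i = Random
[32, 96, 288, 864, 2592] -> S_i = 32*3^i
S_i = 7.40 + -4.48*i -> [7.4, 2.92, -1.56, -6.04, -10.52]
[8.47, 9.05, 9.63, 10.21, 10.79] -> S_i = 8.47 + 0.58*i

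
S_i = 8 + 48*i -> [8, 56, 104, 152, 200]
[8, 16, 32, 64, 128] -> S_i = 8*2^i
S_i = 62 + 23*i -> [62, 85, 108, 131, 154]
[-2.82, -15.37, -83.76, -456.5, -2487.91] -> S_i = -2.82*5.45^i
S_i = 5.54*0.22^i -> [5.54, 1.22, 0.27, 0.06, 0.01]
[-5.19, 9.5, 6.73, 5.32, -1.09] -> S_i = Random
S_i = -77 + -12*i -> [-77, -89, -101, -113, -125]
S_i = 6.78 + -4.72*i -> [6.78, 2.06, -2.66, -7.38, -12.1]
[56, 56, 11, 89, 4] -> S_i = Random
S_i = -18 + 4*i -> [-18, -14, -10, -6, -2]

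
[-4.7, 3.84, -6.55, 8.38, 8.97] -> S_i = Random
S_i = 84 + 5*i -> [84, 89, 94, 99, 104]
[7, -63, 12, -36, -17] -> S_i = Random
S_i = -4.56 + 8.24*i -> [-4.56, 3.68, 11.92, 20.16, 28.4]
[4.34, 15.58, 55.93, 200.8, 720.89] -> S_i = 4.34*3.59^i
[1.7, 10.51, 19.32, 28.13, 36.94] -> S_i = 1.70 + 8.81*i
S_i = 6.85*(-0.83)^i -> [6.85, -5.69, 4.72, -3.92, 3.25]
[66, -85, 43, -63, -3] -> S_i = Random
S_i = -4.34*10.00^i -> [-4.34, -43.4, -434.0, -4340.0, -43400.0]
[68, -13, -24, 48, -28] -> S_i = Random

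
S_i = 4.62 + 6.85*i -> [4.62, 11.47, 18.32, 25.17, 32.02]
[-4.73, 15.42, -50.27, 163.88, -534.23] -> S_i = -4.73*(-3.26)^i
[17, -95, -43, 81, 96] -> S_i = Random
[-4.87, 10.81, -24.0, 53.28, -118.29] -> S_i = -4.87*(-2.22)^i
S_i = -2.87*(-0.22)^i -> [-2.87, 0.63, -0.14, 0.03, -0.01]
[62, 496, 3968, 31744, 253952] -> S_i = 62*8^i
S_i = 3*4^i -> [3, 12, 48, 192, 768]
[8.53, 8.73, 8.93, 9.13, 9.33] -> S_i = 8.53 + 0.20*i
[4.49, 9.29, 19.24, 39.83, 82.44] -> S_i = 4.49*2.07^i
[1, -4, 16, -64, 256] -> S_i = 1*-4^i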